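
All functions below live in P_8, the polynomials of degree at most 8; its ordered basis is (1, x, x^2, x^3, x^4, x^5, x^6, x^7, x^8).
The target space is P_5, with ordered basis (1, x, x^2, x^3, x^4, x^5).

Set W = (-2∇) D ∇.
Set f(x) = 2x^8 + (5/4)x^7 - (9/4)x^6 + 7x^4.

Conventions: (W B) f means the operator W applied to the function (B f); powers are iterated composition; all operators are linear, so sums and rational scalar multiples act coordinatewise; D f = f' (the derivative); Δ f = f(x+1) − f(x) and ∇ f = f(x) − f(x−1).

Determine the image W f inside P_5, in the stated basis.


∇ f = 16x^7 - (189/4)x^6 + (289/4)x^5 - (125/2)x^4 + (205/4)x^3 - 38x^2 + (87/4)x - 11/2
D ∇ f = 112x^6 - (567/2)x^5 + (1445/4)x^4 - 250x^3 + (615/4)x^2 - 76x + 87/4
∇ (D ∇) f = 672x^5 - (6195/2)x^4 + 6520x^3 - (14865/2)x^2 + 4592x - 2473/2
(-2∇) (D ∇) f = -1344x^5 + 6195x^4 - 13040x^3 + 14865x^2 - 9184x + 2473

the image equals g(x) = -1344x^5 + 6195x^4 - 13040x^3 + 14865x^2 - 9184x + 2473


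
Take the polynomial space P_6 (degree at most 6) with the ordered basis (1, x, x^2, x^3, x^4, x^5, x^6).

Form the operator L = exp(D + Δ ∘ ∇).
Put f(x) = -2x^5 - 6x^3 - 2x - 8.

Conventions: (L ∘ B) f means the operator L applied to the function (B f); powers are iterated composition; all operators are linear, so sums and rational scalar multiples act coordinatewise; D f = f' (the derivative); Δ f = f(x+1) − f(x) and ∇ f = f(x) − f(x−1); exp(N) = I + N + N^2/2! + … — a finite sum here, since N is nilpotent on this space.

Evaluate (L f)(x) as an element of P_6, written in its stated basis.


order-1 term: -10x^4 - 40x^3 - 18x^2 - 56x - 2
order-2 term: -20x^3 - 120x^2 - 138x - 56
order-3 term: -20x^2 - 120x - 126
order-4 term: -10x - 40
order-5 term: -2
the series for exp(D + Δ ∘ ∇) f terminates at order 5
exp(D + Δ ∘ ∇) f = -2x^5 - 10x^4 - 66x^3 - 158x^2 - 326x - 234

g(x) = -2x^5 - 10x^4 - 66x^3 - 158x^2 - 326x - 234


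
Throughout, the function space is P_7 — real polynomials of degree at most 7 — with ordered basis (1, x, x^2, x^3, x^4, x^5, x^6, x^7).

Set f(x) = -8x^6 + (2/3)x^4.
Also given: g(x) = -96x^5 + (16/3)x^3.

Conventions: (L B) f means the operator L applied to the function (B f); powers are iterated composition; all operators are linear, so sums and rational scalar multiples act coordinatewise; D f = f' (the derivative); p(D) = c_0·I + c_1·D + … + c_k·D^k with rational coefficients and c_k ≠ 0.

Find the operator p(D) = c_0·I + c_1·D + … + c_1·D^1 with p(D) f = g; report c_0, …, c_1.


c_0 = 0, c_1 = 2

D^0 f = -8x^6 + (2/3)x^4
D^1 f = -48x^5 + (8/3)x^3
matching coefficients of g against c_0 f + c_1 Df + … from the top degree down determines the c_i
solution: c_0 = 0, c_1 = 2


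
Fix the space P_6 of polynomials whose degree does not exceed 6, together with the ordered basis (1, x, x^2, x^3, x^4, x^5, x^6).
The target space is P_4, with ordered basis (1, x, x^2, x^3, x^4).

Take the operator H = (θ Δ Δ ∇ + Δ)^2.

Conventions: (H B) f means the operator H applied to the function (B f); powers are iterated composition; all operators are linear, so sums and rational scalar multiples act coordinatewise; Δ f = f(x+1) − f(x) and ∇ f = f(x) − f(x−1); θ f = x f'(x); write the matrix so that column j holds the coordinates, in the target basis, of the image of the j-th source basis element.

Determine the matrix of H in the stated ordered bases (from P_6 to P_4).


image of 1: 0
image of x: 0
image of x^2: 2
image of x^3: 6x + 6
image of x^4: 12x^2 + 24x + 38
image of x^5: 20x^3 + 60x^2 + 430x + 210
image of x^6: 30x^4 + 120x^3 + 2010x^2 + 2700x + 962
each image's coordinates form column j of the matrix

the matrix is [[0, 0, 2, 6, 38, 210, 962]; [0, 0, 0, 6, 24, 430, 2700]; [0, 0, 0, 0, 12, 60, 2010]; [0, 0, 0, 0, 0, 20, 120]; [0, 0, 0, 0, 0, 0, 30]] (rows listed top to bottom)


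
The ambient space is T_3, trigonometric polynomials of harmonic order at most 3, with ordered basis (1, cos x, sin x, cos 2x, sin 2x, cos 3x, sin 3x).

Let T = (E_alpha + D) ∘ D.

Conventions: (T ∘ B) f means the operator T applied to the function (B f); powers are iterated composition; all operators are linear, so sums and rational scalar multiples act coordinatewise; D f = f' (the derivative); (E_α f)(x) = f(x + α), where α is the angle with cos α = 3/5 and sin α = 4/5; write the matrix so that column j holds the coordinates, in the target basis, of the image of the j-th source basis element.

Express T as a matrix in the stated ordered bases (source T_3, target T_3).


the matrix is [[0, 0, 0, 0, 0, 0, 0]; [0, -9/5, 3/5, 0, 0, 0, 0]; [0, -3/5, -9/5, 0, 0, 0, 0]; [0, 0, 0, -148/25, -14/25, 0, 0]; [0, 0, 0, 14/25, -148/25, 0, 0]; [0, 0, 0, 0, 0, -1257/125, -351/125]; [0, 0, 0, 0, 0, 351/125, -1257/125]] (rows listed top to bottom)

image of 1: 0
image of cos x: -(9/5)cos x - (3/5)sin x
image of sin x: (3/5)cos x - (9/5)sin x
image of cos 2x: -(148/25)cos 2x + (14/25)sin 2x
image of sin 2x: -(14/25)cos 2x - (148/25)sin 2x
image of cos 3x: -(1257/125)cos 3x + (351/125)sin 3x
image of sin 3x: -(351/125)cos 3x - (1257/125)sin 3x
each image's coordinates form column j of the matrix


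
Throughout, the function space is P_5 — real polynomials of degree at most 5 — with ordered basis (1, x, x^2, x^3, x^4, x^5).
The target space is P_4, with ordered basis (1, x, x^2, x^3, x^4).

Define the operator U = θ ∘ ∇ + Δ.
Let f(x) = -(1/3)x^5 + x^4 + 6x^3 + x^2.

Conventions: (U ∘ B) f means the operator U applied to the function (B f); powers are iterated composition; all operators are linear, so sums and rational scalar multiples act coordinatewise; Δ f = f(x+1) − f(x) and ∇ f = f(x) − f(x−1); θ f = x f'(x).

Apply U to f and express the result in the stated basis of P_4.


∇ f = -(5/3)x^4 + (22/3)x^3 + (26/3)x^2 - (31/3)x + 11/3
θ ∇ f = -(20/3)x^4 + 22x^3 + (52/3)x^2 - (31/3)x
Δ f = -(5/3)x^4 + (2/3)x^3 + (62/3)x^2 + (67/3)x + 23/3
(θ ∘ ∇ + Δ) f = -(25/3)x^4 + (68/3)x^3 + 38x^2 + 12x + 23/3

the image equals g(x) = -(25/3)x^4 + (68/3)x^3 + 38x^2 + 12x + 23/3


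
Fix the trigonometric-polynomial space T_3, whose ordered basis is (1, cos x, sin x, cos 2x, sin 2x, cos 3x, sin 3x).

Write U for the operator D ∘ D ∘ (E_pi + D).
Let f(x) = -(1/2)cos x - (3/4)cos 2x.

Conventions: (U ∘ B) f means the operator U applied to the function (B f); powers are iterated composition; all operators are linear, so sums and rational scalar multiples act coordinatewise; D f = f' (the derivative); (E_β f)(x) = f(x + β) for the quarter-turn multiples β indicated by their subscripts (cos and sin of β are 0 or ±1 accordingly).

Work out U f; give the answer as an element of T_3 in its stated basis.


E_pi f = (1/2)cos x - (3/4)cos 2x
D f = (1/2)sin x + (3/2)sin 2x
(E_pi + D) f = (1/2)cos x + (1/2)sin x - (3/4)cos 2x + (3/2)sin 2x
D (E_pi + D) f = (1/2)cos x - (1/2)sin x + 3cos 2x + (3/2)sin 2x
D D (E_pi + D) f = -(1/2)cos x - (1/2)sin x + 3cos 2x - 6sin 2x

g(x) = -(1/2)cos x - (1/2)sin x + 3cos 2x - 6sin 2x


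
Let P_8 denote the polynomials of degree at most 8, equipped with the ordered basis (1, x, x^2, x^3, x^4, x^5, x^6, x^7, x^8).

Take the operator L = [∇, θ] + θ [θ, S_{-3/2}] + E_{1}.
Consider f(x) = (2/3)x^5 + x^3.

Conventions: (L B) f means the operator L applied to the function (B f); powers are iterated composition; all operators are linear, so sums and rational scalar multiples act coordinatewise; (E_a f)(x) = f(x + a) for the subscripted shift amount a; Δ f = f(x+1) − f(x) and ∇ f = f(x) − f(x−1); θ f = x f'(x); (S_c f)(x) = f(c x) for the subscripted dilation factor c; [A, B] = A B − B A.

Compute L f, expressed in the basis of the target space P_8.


θ f = (10/3)x^5 + 3x^3
∇ θ f = (50/3)x^4 - (100/3)x^3 + (127/3)x^2 - (77/3)x + 19/3
∇ f = (10/3)x^4 - (20/3)x^3 + (29/3)x^2 - (19/3)x + 5/3
θ ∇ f = (40/3)x^4 - 20x^3 + (58/3)x^2 - (19/3)x
[∇, θ] f = (10/3)x^4 - (40/3)x^3 + 23x^2 - (58/3)x + 19/3
S_{-3/2} f = -(81/16)x^5 - (27/8)x^3
θ S_{-3/2} f = -(405/16)x^5 - (81/8)x^3
θ f = (10/3)x^5 + 3x^3
S_{-3/2} θ f = -(405/16)x^5 - (81/8)x^3
[θ, S_{-3/2}] f = 0
θ [θ, S_{-3/2}] f = 0
E_{1} f = (2/3)x^5 + (10/3)x^4 + (23/3)x^3 + (29/3)x^2 + (19/3)x + 5/3
([∇, θ] + θ [θ, S_{-3/2}] + E_{1}) f = (2/3)x^5 + (20/3)x^4 - (17/3)x^3 + (98/3)x^2 - 13x + 8

the result is g(x) = (2/3)x^5 + (20/3)x^4 - (17/3)x^3 + (98/3)x^2 - 13x + 8


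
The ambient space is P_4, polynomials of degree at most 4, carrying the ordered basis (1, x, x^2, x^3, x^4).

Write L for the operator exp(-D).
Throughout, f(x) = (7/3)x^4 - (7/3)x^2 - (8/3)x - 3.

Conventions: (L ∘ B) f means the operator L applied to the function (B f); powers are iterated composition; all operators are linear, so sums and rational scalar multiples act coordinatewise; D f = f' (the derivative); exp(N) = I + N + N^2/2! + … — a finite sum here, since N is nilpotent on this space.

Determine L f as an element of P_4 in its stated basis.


order-1 term: -(28/3)x^3 + (14/3)x + 8/3
order-2 term: 14x^2 - 7/3
order-3 term: -(28/3)x
order-4 term: 7/3
the series for exp(-D) f terminates at order 4
exp(-D) f = (7/3)x^4 - (28/3)x^3 + (35/3)x^2 - (22/3)x - 1/3

the result is g(x) = (7/3)x^4 - (28/3)x^3 + (35/3)x^2 - (22/3)x - 1/3


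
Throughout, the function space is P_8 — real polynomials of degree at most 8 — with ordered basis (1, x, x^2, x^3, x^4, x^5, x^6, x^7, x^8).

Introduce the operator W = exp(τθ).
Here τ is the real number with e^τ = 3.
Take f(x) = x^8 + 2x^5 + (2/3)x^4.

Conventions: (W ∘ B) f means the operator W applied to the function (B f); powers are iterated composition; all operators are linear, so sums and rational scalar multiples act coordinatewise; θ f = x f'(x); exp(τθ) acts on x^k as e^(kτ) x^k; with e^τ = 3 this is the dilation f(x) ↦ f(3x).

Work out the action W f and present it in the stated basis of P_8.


g(x) = 6561x^8 + 486x^5 + 54x^4

exp(τθ) x^k = e^(kτ) x^k; with e^τ = 3 this sends x^k to 3^k x^k
x^4 ↦ 81 x^4
x^5 ↦ 243 x^5
x^8 ↦ 6561 x^8
applying this coordinatewise to f: exp(τθ) f = 6561x^8 + 486x^5 + 54x^4


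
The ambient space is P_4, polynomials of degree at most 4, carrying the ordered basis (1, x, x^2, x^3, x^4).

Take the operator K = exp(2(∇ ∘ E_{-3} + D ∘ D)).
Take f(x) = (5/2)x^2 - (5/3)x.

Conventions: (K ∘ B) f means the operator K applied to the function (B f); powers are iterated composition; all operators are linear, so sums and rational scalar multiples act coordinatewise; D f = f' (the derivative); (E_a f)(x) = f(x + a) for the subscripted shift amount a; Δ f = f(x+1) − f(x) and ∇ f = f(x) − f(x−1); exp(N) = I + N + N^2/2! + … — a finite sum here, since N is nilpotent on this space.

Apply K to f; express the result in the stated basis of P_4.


order-1 term: 10x - 85/3
order-2 term: 10
the series for exp(2(∇ ∘ E_{-3} + D ∘ D)) f terminates at order 2
exp(2(∇ ∘ E_{-3} + D ∘ D)) f = (5/2)x^2 + (25/3)x - 55/3

the result is g(x) = (5/2)x^2 + (25/3)x - 55/3


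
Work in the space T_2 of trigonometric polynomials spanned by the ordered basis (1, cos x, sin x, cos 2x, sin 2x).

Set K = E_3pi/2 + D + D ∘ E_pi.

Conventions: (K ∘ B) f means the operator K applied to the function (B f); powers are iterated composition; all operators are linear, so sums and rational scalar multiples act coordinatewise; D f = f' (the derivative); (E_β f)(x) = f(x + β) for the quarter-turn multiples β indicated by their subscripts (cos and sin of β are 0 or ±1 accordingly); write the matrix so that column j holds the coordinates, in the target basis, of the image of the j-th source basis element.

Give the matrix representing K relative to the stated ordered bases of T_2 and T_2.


image of 1: 1
image of cos x: sin x
image of sin x: -cos x
image of cos 2x: -cos 2x - 4sin 2x
image of sin 2x: 4cos 2x - sin 2x
each image's coordinates form column j of the matrix

the matrix is [[1, 0, 0, 0, 0]; [0, 0, -1, 0, 0]; [0, 1, 0, 0, 0]; [0, 0, 0, -1, 4]; [0, 0, 0, -4, -1]] (rows listed top to bottom)


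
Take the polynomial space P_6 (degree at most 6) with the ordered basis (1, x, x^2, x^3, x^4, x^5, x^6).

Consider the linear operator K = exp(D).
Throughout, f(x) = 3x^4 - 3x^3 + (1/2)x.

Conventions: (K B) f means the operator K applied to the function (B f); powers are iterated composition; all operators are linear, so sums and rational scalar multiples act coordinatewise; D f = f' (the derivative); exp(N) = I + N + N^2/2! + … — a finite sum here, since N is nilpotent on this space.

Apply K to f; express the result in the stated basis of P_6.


the result is g(x) = 3x^4 + 9x^3 + 9x^2 + (7/2)x + 1/2

order-1 term: 12x^3 - 9x^2 + 1/2
order-2 term: 18x^2 - 9x
order-3 term: 12x - 3
order-4 term: 3
the series for exp(D) f terminates at order 4
exp(D) f = 3x^4 + 9x^3 + 9x^2 + (7/2)x + 1/2


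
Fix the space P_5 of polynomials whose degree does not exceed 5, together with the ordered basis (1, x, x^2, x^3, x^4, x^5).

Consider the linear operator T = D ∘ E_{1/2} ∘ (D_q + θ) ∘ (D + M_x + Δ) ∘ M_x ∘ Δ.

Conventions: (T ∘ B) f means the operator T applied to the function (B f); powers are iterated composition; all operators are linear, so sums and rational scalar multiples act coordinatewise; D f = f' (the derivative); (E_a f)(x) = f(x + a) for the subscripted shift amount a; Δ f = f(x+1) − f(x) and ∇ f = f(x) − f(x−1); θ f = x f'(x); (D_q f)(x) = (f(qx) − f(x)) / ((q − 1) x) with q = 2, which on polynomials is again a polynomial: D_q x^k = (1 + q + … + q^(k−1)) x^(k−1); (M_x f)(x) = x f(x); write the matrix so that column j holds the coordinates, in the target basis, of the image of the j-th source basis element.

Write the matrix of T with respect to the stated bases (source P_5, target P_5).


image of 1: 0
image of x: 4x + 5
image of x^2: 18x^2 + 50x + 63/2
image of x^3: 48x^3 + 234x^2 + 316x + 367/2
image of x^4: 100x^4 + 792x^3 + 1632x^2 + 1836x + 3343/4
image of x^5: 180x^5 + 2275x^4 + 6300x^3 + (20355/2)x^2 + (36431/4)x + 52615/16
each image's coordinates form column j of the matrix

the matrix is [[0, 5, 63/2, 367/2, 3343/4, 52615/16]; [0, 4, 50, 316, 1836, 36431/4]; [0, 0, 18, 234, 1632, 20355/2]; [0, 0, 0, 48, 792, 6300]; [0, 0, 0, 0, 100, 2275]; [0, 0, 0, 0, 0, 180]] (rows listed top to bottom)


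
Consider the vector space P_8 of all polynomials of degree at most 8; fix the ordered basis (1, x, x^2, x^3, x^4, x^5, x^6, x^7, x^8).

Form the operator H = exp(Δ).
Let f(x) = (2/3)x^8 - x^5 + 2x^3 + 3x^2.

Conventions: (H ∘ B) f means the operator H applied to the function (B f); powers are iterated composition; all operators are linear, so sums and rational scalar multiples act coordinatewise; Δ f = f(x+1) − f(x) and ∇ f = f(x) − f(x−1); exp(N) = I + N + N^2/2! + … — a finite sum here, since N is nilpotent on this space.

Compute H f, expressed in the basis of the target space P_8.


the result is g(x) = (2/3)x^8 + (16/3)x^7 + (112/3)x^6 + (557/3)x^5 + 695x^4 + (5770/3)x^3 + (11245/3)x^2 + (13861/3)x + 2724

order-1 term: (16/3)x^7 + (56/3)x^6 + (112/3)x^5 + (125/3)x^4 + (82/3)x^3 + (44/3)x^2 + (37/3)x + 14/3
order-2 term: (56/3)x^6 + 112x^5 + (980/3)x^4 + 550x^3 + (1646/3)x^2 + 307x + 236/3
order-3 term: (112/3)x^5 + 280x^4 + (2800/3)x^3 + 1670x^2 + (4726/3)x + 621
order-4 term: (140/3)x^4 + (1120/3)x^3 + (3640/3)x^2 + (5585/3)x + 1124
order-5 term: (112/3)x^3 + 280x^2 + (2240/3)x + 699
order-6 term: (56/3)x^2 + 112x + 532/3
order-7 term: (16/3)x + 56/3
order-8 term: 2/3
the series for exp(Δ) f terminates at order 8
exp(Δ) f = (2/3)x^8 + (16/3)x^7 + (112/3)x^6 + (557/3)x^5 + 695x^4 + (5770/3)x^3 + (11245/3)x^2 + (13861/3)x + 2724


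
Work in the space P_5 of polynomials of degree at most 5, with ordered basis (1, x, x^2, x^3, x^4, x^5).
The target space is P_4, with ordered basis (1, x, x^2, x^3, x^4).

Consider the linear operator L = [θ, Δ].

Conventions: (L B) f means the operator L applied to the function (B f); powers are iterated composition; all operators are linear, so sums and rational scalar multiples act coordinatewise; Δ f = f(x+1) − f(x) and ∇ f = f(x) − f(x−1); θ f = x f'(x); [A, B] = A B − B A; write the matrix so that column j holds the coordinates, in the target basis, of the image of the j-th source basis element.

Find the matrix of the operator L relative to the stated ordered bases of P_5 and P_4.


image of 1: 0
image of x: -1
image of x^2: -2x - 2
image of x^3: -3x^2 - 6x - 3
image of x^4: -4x^3 - 12x^2 - 12x - 4
image of x^5: -5x^4 - 20x^3 - 30x^2 - 20x - 5
each image's coordinates form column j of the matrix

the matrix is [[0, -1, -2, -3, -4, -5]; [0, 0, -2, -6, -12, -20]; [0, 0, 0, -3, -12, -30]; [0, 0, 0, 0, -4, -20]; [0, 0, 0, 0, 0, -5]] (rows listed top to bottom)


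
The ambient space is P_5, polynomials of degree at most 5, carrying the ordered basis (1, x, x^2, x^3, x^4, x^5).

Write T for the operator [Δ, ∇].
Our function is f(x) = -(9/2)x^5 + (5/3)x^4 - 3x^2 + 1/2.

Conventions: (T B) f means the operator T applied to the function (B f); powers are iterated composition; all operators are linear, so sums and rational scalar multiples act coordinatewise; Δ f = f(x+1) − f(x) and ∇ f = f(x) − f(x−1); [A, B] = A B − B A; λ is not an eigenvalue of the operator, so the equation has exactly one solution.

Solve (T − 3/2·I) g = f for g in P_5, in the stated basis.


the image equals g(x) = 3x^5 - (10/9)x^4 + 2x^2 - 1/3

write g with unknown coordinates in the stated basis and equate coefficients in (T − 3/2·I) g = f
solving from the highest basis element down gives g = 3x^5 - (10/9)x^4 + 2x^2 - 1/3
check: T g = 0
so T g − 3/2·g = -(9/2)x^5 + (5/3)x^4 - 3x^2 + 1/2 = f ✓


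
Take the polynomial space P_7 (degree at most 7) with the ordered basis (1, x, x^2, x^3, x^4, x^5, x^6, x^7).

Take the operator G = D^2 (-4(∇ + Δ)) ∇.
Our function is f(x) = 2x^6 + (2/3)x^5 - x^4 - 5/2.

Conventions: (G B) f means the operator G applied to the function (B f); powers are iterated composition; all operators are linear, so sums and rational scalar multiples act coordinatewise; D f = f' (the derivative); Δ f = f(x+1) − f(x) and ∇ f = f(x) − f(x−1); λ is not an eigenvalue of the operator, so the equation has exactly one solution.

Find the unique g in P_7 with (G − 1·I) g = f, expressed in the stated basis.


write g with unknown coordinates in the stated basis and equate coefficients in (G − 1·I) g = f
solving from the highest basis element down gives g = -2x^6 - (2/3)x^5 + x^4 + 5760x^2 - 5120x + 6661/2
check: G g = 5760x^2 - 5120x + 3328
so G g − 1·g = 2x^6 + (2/3)x^5 - x^4 - 5/2 = f ✓

g(x) = -2x^6 - (2/3)x^5 + x^4 + 5760x^2 - 5120x + 6661/2


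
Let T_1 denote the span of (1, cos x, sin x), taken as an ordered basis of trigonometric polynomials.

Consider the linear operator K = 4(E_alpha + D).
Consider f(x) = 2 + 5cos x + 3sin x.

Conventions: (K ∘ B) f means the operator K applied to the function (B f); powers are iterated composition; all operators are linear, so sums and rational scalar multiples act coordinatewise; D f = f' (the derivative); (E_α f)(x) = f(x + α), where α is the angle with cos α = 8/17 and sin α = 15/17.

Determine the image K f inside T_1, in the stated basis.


E_alpha f = 2 + 5cos x - 3sin x
D f = 3cos x - 5sin x
(E_alpha + D) f = 2 + 8cos x - 8sin x
(4(E_alpha + D)) f = 8 + 32cos x - 32sin x

the result is g(x) = 8 + 32cos x - 32sin x


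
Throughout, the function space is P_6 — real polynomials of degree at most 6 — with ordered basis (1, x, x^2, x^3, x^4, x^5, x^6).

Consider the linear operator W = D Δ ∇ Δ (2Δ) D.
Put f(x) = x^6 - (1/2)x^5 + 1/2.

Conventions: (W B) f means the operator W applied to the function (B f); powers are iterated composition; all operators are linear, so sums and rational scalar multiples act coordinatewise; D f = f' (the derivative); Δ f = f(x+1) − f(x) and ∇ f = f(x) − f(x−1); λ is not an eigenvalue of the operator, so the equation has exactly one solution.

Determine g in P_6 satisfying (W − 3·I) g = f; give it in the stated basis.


write g with unknown coordinates in the stated basis and equate coefficients in (W − 3·I) g = f
solving from the highest basis element down gives g = -(1/3)x^6 + (1/6)x^5 - 961/6
check: W g = -480
so W g − 3·g = x^6 - (1/2)x^5 + 1/2 = f ✓

g(x) = -(1/3)x^6 + (1/6)x^5 - 961/6


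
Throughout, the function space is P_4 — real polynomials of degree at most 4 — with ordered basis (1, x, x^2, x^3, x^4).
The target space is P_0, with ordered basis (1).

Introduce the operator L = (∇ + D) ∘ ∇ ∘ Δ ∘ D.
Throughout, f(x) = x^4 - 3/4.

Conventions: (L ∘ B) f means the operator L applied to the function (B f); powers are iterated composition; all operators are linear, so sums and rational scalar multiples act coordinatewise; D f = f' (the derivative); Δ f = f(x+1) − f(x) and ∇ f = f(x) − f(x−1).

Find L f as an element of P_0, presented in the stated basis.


D f = 4x^3
Δ D f = 12x^2 + 12x + 4
∇ (Δ ∘ D) f = 24x
∇ ∇ (Δ ∘ D) f = 24
D ∇ (Δ ∘ D) f = 24
(∇ + D) ∇ (Δ ∘ D) f = 48

the result is g(x) = 48


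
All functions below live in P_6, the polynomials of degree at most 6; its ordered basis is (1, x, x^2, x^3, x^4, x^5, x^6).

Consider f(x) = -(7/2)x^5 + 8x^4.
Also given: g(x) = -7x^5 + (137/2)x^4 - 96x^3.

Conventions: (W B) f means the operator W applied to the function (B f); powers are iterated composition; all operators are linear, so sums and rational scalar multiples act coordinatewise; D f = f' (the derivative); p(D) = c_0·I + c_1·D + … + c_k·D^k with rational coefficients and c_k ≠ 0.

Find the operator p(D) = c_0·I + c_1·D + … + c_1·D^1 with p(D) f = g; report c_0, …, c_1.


D^0 f = -(7/2)x^5 + 8x^4
D^1 f = -(35/2)x^4 + 32x^3
matching coefficients of g against c_0 f + c_1 Df + … from the top degree down determines the c_i
solution: c_0 = 2, c_1 = -3

c_0 = 2, c_1 = -3


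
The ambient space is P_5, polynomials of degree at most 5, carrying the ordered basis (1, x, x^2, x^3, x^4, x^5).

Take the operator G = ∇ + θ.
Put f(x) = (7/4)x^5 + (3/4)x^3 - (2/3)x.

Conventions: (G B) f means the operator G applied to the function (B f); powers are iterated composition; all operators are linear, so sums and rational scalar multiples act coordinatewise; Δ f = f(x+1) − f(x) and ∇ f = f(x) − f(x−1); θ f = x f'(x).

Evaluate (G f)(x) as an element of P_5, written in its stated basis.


∇ f = (35/4)x^4 - (35/2)x^3 + (79/4)x^2 - 11x + 11/6
θ f = (35/4)x^5 + (9/4)x^3 - (2/3)x
(∇ + θ) f = (35/4)x^5 + (35/4)x^4 - (61/4)x^3 + (79/4)x^2 - (35/3)x + 11/6

the image equals g(x) = (35/4)x^5 + (35/4)x^4 - (61/4)x^3 + (79/4)x^2 - (35/3)x + 11/6


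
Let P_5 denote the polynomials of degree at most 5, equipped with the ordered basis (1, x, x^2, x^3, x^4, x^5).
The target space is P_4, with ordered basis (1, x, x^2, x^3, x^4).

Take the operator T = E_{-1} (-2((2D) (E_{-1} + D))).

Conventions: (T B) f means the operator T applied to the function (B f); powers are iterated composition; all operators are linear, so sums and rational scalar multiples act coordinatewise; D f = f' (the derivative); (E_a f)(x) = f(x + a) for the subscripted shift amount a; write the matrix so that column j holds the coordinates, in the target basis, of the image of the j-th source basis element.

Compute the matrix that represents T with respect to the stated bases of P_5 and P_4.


image of 1: 0
image of x: -4
image of x^2: -8x + 8
image of x^3: -12x^2 + 24x - 24
image of x^4: -16x^3 + 48x^2 - 96x + 80
image of x^5: -20x^4 + 80x^3 - 240x^2 + 400x - 240
each image's coordinates form column j of the matrix

the matrix is [[0, -4, 8, -24, 80, -240]; [0, 0, -8, 24, -96, 400]; [0, 0, 0, -12, 48, -240]; [0, 0, 0, 0, -16, 80]; [0, 0, 0, 0, 0, -20]] (rows listed top to bottom)


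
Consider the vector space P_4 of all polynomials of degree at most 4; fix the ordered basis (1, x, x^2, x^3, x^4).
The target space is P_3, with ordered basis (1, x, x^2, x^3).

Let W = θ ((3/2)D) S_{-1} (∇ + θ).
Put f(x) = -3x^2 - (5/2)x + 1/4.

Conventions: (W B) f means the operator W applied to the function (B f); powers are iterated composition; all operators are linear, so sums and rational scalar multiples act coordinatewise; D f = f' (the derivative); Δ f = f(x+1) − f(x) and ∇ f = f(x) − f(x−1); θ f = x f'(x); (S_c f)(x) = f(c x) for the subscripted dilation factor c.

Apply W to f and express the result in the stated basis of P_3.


∇ f = -6x + 1/2
θ f = -6x^2 - (5/2)x
(∇ + θ) f = -6x^2 - (17/2)x + 1/2
S_{-1} (∇ + θ) f = -6x^2 + (17/2)x + 1/2
D S_{-1} (∇ + θ) f = -12x + 17/2
((3/2)D) S_{-1} (∇ + θ) f = -18x + 51/4
θ (((3/2)D) S_{-1} (∇ + θ)) f = -18x

the result is g(x) = -18x


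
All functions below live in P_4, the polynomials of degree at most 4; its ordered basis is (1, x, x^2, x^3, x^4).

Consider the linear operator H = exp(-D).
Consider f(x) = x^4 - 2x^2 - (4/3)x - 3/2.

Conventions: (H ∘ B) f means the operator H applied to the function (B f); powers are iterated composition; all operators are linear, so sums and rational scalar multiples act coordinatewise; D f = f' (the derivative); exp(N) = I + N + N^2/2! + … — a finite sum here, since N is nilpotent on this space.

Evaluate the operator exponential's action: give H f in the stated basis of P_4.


g(x) = x^4 - 4x^3 + 4x^2 - (4/3)x - 7/6

order-1 term: -4x^3 + 4x + 4/3
order-2 term: 6x^2 - 2
order-3 term: -4x
order-4 term: 1
the series for exp(-D) f terminates at order 4
exp(-D) f = x^4 - 4x^3 + 4x^2 - (4/3)x - 7/6


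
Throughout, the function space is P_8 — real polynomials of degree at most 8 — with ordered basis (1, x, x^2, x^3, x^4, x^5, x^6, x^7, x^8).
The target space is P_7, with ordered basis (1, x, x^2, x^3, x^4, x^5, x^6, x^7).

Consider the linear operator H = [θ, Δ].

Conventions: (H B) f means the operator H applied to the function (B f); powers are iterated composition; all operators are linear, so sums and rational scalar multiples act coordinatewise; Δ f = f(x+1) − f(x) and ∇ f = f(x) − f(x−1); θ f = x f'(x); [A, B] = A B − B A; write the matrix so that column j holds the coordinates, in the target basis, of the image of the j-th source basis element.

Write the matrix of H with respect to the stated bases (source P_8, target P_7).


image of 1: 0
image of x: -1
image of x^2: -2x - 2
image of x^3: -3x^2 - 6x - 3
image of x^4: -4x^3 - 12x^2 - 12x - 4
image of x^5: -5x^4 - 20x^3 - 30x^2 - 20x - 5
image of x^6: -6x^5 - 30x^4 - 60x^3 - 60x^2 - 30x - 6
image of x^7: -7x^6 - 42x^5 - 105x^4 - 140x^3 - 105x^2 - 42x - 7
image of x^8: -8x^7 - 56x^6 - 168x^5 - 280x^4 - 280x^3 - 168x^2 - 56x - 8
each image's coordinates form column j of the matrix

the matrix is [[0, -1, -2, -3, -4, -5, -6, -7, -8]; [0, 0, -2, -6, -12, -20, -30, -42, -56]; [0, 0, 0, -3, -12, -30, -60, -105, -168]; [0, 0, 0, 0, -4, -20, -60, -140, -280]; [0, 0, 0, 0, 0, -5, -30, -105, -280]; [0, 0, 0, 0, 0, 0, -6, -42, -168]; [0, 0, 0, 0, 0, 0, 0, -7, -56]; [0, 0, 0, 0, 0, 0, 0, 0, -8]] (rows listed top to bottom)


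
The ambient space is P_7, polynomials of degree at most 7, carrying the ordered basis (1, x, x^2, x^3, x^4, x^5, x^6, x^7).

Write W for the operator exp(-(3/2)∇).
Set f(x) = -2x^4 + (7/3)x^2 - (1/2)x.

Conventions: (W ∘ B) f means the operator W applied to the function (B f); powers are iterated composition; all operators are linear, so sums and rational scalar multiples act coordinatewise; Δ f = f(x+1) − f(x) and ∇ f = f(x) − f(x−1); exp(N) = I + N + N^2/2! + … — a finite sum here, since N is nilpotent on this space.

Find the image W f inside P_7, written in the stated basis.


g(x) = -2x^4 + 12x^3 - (128/3)x^2 + (171/2)x - 605/8

order-1 term: 12x^3 - 18x^2 + 5x + 5/4
order-2 term: -27x^2 + 54x - 105/4
order-3 term: 27x - 81/2
order-4 term: -81/8
the series for exp(-(3/2)∇) f terminates at order 4
exp(-(3/2)∇) f = -2x^4 + 12x^3 - (128/3)x^2 + (171/2)x - 605/8


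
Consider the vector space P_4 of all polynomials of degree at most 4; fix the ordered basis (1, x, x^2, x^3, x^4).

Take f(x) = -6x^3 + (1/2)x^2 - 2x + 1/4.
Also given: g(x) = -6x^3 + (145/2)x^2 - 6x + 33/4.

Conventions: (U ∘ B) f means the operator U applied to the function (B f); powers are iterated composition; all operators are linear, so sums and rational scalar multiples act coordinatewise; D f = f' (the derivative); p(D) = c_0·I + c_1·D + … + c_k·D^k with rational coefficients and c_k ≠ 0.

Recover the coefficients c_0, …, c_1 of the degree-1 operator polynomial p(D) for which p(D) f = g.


c_0 = 1, c_1 = -4

D^0 f = -6x^3 + (1/2)x^2 - 2x + 1/4
D^1 f = -18x^2 + x - 2
matching coefficients of g against c_0 f + c_1 Df + … from the top degree down determines the c_i
solution: c_0 = 1, c_1 = -4


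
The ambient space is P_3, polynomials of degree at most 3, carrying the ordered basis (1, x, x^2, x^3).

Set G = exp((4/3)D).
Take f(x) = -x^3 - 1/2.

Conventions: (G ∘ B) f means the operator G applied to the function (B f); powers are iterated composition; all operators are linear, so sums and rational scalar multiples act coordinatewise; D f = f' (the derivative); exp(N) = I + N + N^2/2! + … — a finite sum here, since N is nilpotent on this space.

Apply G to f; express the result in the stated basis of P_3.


the image equals g(x) = -x^3 - 4x^2 - (16/3)x - 155/54

order-1 term: -4x^2
order-2 term: -(16/3)x
order-3 term: -64/27
the series for exp((4/3)D) f terminates at order 3
exp((4/3)D) f = -x^3 - 4x^2 - (16/3)x - 155/54


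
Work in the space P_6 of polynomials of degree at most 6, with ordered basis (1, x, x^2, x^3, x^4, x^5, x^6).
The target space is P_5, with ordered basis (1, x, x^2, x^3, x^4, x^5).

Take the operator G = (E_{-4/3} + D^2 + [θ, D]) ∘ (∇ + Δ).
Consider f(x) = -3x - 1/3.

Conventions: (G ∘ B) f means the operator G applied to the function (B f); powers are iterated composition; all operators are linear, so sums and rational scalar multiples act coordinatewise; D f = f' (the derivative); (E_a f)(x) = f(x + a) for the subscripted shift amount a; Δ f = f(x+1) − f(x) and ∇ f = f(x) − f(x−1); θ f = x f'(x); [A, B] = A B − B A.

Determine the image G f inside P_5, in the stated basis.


∇ f = -3
Δ f = -3
(∇ + Δ) f = -6
E_{-4/3} (∇ + Δ) f = -6
D (∇ + Δ) f = 0
D D (∇ + Δ) f = 0
D (∇ + Δ) f = 0
θ D (∇ + Δ) f = 0
θ (∇ + Δ) f = 0
D θ (∇ + Δ) f = 0
[θ, D] (∇ + Δ) f = 0
(E_{-4/3} + D^2 + [θ, D]) (∇ + Δ) f = -6

the result is g(x) = -6


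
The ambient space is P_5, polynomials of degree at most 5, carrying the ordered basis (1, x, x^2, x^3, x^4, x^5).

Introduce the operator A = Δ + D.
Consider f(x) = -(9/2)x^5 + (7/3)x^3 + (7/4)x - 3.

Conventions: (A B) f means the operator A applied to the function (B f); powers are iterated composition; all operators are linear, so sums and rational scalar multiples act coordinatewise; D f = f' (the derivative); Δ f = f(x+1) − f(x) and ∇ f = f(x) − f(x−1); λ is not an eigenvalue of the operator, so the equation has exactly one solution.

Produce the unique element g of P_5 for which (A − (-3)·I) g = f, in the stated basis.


write g with unknown coordinates in the stated basis and equate coefficients in (A − (-3)·I) g = f
solving from the highest basis element down gives g = -(3/2)x^5 + 5x^4 - (68/9)x^3 + (91/9)x^2 - (1027/108)x + 269/81
check: A g = -15x^4 + 25x^3 - (91/3)x^2 + (545/18)x - 350/27
so A g − (-3)·g = -(9/2)x^5 + (7/3)x^3 + (7/4)x - 3 = f ✓

g(x) = -(3/2)x^5 + 5x^4 - (68/9)x^3 + (91/9)x^2 - (1027/108)x + 269/81


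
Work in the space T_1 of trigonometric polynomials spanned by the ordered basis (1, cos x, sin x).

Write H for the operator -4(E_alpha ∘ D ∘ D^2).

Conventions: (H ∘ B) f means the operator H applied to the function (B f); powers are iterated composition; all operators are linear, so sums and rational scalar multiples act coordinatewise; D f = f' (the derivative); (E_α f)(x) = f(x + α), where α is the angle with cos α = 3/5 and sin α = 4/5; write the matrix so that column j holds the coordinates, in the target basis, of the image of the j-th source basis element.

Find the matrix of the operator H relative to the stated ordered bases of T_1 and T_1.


image of 1: 0
image of cos x: -(16/5)cos x - (12/5)sin x
image of sin x: (12/5)cos x - (16/5)sin x
each image's coordinates form column j of the matrix

the matrix is [[0, 0, 0]; [0, -16/5, 12/5]; [0, -12/5, -16/5]] (rows listed top to bottom)


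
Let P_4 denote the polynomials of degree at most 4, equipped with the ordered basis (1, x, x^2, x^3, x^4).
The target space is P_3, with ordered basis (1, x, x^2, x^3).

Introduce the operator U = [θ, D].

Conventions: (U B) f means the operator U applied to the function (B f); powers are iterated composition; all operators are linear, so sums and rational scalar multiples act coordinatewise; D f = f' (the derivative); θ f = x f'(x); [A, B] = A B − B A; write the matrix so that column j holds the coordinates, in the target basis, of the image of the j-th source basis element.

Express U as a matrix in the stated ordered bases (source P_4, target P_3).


image of 1: 0
image of x: -1
image of x^2: -2x
image of x^3: -3x^2
image of x^4: -4x^3
each image's coordinates form column j of the matrix

the matrix is [[0, -1, 0, 0, 0]; [0, 0, -2, 0, 0]; [0, 0, 0, -3, 0]; [0, 0, 0, 0, -4]] (rows listed top to bottom)


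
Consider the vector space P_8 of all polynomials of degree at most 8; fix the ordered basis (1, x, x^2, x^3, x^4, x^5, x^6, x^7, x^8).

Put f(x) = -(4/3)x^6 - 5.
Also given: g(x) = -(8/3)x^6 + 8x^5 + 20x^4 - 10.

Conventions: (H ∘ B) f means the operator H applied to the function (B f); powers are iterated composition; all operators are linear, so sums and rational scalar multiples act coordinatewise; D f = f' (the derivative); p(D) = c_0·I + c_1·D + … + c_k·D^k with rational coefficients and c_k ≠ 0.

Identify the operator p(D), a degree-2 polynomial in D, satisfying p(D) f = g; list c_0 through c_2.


D^0 f = -(4/3)x^6 - 5
D^1 f = -8x^5
D^2 f = -40x^4
matching coefficients of g against c_0 f + c_1 Df + … from the top degree down determines the c_i
solution: c_0 = 2, c_1 = -1, c_2 = -1/2

p(D) = 2·I − D − (1/2)·D^2, i.e. c_0 = 2, c_1 = -1, c_2 = -1/2


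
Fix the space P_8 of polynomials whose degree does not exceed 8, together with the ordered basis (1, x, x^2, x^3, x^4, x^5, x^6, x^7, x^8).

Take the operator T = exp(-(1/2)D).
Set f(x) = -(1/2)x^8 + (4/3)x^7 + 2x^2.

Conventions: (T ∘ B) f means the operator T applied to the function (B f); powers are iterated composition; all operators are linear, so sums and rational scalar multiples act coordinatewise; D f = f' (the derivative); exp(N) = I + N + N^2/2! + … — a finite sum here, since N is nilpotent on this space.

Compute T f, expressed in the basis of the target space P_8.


order-1 term: 2x^7 - (14/3)x^6 - 2x
order-2 term: -(7/2)x^6 + 7x^5 + 1/2
order-3 term: (7/2)x^5 - (35/6)x^4
order-4 term: -(35/16)x^4 + (35/12)x^3
order-5 term: (7/8)x^3 - (7/8)x^2
order-6 term: -(7/32)x^2 + (7/48)x
order-7 term: (1/32)x - 1/96
order-8 term: -1/512
the series for exp(-(1/2)D) f terminates at order 8
exp(-(1/2)D) f = -(1/2)x^8 + (10/3)x^7 - (49/6)x^6 + (21/2)x^5 - (385/48)x^4 + (91/24)x^3 + (29/32)x^2 - (175/96)x + 749/1536

the result is g(x) = -(1/2)x^8 + (10/3)x^7 - (49/6)x^6 + (21/2)x^5 - (385/48)x^4 + (91/24)x^3 + (29/32)x^2 - (175/96)x + 749/1536


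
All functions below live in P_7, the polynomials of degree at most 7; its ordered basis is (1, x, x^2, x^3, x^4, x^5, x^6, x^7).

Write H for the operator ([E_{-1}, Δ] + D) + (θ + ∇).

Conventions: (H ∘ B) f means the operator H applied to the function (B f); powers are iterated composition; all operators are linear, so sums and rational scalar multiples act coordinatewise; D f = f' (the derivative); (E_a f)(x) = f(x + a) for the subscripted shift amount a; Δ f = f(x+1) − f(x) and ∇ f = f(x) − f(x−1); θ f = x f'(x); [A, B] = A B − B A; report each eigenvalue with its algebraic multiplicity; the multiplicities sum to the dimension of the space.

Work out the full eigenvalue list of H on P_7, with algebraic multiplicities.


λ = 0 (multiplicity 1), λ = 1 (multiplicity 1), λ = 2 (multiplicity 1), λ = 3 (multiplicity 1), λ = 4 (multiplicity 1), λ = 5 (multiplicity 1), λ = 6 (multiplicity 1), λ = 7 (multiplicity 1)

image of 1: 0
image of x: x + 2
image of x^2: 2x^2 + 4x - 1
image of x^3: 3x^3 + 6x^2 - 3x + 1
image of x^4: 4x^4 + 8x^3 - 6x^2 + 4x - 1
image of x^5: 5x^5 + 10x^4 - 10x^3 + 10x^2 - 5x + 1
image of x^6: 6x^6 + 12x^5 - 15x^4 + 20x^3 - 15x^2 + 6x - 1
image of x^7: 7x^7 + 14x^6 - 21x^5 + 35x^4 - 35x^3 + 21x^2 - 7x + 1
the matrix is upper triangular; its diagonal is (0, 1, 2, 3, 4, 5, 6, 7)
for a triangular matrix the eigenvalues are the diagonal entries, with algebraic multiplicity their repetition count


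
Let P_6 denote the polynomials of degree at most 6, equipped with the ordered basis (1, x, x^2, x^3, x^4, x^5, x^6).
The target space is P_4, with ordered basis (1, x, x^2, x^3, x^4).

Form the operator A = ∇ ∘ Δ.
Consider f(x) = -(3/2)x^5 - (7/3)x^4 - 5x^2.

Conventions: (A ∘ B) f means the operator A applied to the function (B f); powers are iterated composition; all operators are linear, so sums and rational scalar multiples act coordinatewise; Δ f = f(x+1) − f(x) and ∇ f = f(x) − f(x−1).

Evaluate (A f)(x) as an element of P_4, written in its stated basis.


the result is g(x) = -30x^3 - 28x^2 - 15x - 44/3

Δ f = -(15/2)x^4 - (73/3)x^3 - 29x^2 - (161/6)x - 53/6
∇ Δ f = -30x^3 - 28x^2 - 15x - 44/3


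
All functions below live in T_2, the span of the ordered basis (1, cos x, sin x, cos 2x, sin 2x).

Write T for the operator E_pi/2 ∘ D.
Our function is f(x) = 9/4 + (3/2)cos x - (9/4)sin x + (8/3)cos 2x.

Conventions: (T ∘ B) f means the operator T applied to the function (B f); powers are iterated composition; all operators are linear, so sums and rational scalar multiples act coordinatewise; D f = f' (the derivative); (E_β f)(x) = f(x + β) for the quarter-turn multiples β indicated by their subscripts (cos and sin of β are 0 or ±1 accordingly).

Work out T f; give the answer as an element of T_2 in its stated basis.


D f = -(9/4)cos x - (3/2)sin x - (16/3)sin 2x
E_pi/2 D f = -(3/2)cos x + (9/4)sin x + (16/3)sin 2x

the image equals g(x) = -(3/2)cos x + (9/4)sin x + (16/3)sin 2x


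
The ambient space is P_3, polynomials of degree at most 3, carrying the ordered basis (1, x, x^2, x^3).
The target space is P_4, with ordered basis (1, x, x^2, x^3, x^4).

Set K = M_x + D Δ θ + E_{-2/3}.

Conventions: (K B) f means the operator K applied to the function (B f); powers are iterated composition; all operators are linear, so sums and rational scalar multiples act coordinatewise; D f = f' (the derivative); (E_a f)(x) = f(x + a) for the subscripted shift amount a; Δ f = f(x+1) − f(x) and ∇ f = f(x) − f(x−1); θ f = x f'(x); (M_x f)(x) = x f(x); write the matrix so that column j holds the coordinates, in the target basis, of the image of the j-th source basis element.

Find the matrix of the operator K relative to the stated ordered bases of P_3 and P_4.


the matrix is [[1, -2/3, 40/9, 235/27]; [1, 1, -4/3, 58/3]; [0, 1, 1, -2]; [0, 0, 1, 1]; [0, 0, 0, 1]] (rows listed top to bottom)

image of 1: x + 1
image of x: x^2 + x - 2/3
image of x^2: x^3 + x^2 - (4/3)x + 40/9
image of x^3: x^4 + x^3 - 2x^2 + (58/3)x + 235/27
each image's coordinates form column j of the matrix


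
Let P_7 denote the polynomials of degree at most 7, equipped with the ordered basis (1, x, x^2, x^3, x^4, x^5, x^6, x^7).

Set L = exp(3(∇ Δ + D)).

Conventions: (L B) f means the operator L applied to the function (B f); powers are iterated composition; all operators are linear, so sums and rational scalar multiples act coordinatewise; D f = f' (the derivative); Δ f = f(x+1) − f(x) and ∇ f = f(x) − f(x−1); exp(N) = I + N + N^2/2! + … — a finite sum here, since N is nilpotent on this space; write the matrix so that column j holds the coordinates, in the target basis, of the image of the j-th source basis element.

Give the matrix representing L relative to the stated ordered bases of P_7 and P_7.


image of 1: 1
image of x: x + 3
image of x^2: x^2 + 6x + 15
image of x^3: x^3 + 9x^2 + 45x + 81
image of x^4: x^4 + 12x^3 + 90x^2 + 324x + 519
image of x^5: x^5 + 15x^4 + 150x^3 + 810x^2 + 2595x + 3573
image of x^6: x^6 + 18x^5 + 225x^4 + 1620x^3 + 7785x^2 + 21438x + 27195
image of x^7: x^7 + 21x^6 + 315x^5 + 2835x^4 + 18165x^3 + 75033x^2 + 190365x + 220041
each image's coordinates form column j of the matrix

the matrix is [[1, 3, 15, 81, 519, 3573, 27195, 220041]; [0, 1, 6, 45, 324, 2595, 21438, 190365]; [0, 0, 1, 9, 90, 810, 7785, 75033]; [0, 0, 0, 1, 12, 150, 1620, 18165]; [0, 0, 0, 0, 1, 15, 225, 2835]; [0, 0, 0, 0, 0, 1, 18, 315]; [0, 0, 0, 0, 0, 0, 1, 21]; [0, 0, 0, 0, 0, 0, 0, 1]] (rows listed top to bottom)
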